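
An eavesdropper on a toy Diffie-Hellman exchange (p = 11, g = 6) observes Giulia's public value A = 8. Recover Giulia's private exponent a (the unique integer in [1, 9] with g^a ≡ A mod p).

Try successive powers of 6 modulo 11:
6^1 ≡ 6
6^2 ≡ 3
6^3 ≡ 7
6^4 ≡ 9
6^5 ≡ 10
6^6 ≡ 5
6^7 ≡ 8
Found: a = 7.

7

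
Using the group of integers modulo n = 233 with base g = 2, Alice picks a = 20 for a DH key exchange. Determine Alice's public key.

Public value = 2^20 mod 233.
2^1 ≡ 2 (mod 233)
2^2 = (2^1)^2 ≡ 2^2 = 4 ≡ 4 (mod 233)
2^4 = (2^2)^2 ≡ 4^2 = 16 ≡ 16 (mod 233)
2^8 = (2^4)^2 ≡ 16^2 = 256 ≡ 23 (mod 233)
2^16 = (2^8)^2 ≡ 23^2 = 529 ≡ 63 (mod 233)
2^20 = 2^16 · 2^4 ≡ 63 · 16 ≡ 76 (mod 233).

76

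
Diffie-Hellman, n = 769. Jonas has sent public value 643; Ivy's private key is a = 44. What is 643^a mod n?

Shared key K = 643^44 mod 769.
643^1 ≡ 643 (mod 769)
643^2 = (643^1)^2 ≡ 643^2 = 413449 ≡ 496 (mod 769)
643^4 = (643^2)^2 ≡ 496^2 = 246016 ≡ 705 (mod 769)
643^8 = (643^4)^2 ≡ 705^2 = 497025 ≡ 251 (mod 769)
643^16 = (643^8)^2 ≡ 251^2 = 63001 ≡ 712 (mod 769)
643^32 = (643^16)^2 ≡ 712^2 = 506944 ≡ 173 (mod 769)
643^44 = 643^32 · 643^8 · 643^4 ≡ 173 · 251 · 705 ≡ 94 (mod 769).

94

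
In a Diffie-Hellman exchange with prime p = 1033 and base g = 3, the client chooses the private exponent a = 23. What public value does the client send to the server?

727

Public value = 3^{23} \pmod{1033}.
3^1 ≡ 3 (mod 1033)
3^2 = (3^1)^2 ≡ 3^2 = 9 ≡ 9 (mod 1033)
3^4 = (3^2)^2 ≡ 9^2 = 81 ≡ 81 (mod 1033)
3^8 = (3^4)^2 ≡ 81^2 = 6561 ≡ 363 (mod 1033)
3^16 = (3^8)^2 ≡ 363^2 = 131769 ≡ 578 (mod 1033)
3^23 = 3^16 · 3^4 · 3^2 · 3^1 ≡ 578 · 81 · 9 · 3 ≡ 727 (mod 1033).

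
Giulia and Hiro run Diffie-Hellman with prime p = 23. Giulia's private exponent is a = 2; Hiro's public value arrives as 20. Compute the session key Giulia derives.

Shared key K = 20^2 mod 23.
20^1 ≡ 20 (mod 23)
20^2 = (20^1)^2 ≡ 20^2 = 400 ≡ 9 (mod 23)

9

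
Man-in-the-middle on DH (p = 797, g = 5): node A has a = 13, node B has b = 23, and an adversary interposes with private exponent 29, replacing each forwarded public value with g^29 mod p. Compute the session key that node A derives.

33

Node A receives an adversary's public value M = 5^29 mod 797 instead of the honest one.
5^1 ≡ 5 (mod 797)
5^2 = (5^1)^2 ≡ 5^2 = 25 ≡ 25 (mod 797)
5^4 = (5^2)^2 ≡ 25^2 = 625 ≡ 625 (mod 797)
5^8 = (5^4)^2 ≡ 625^2 = 390625 ≡ 95 (mod 797)
5^16 = (5^8)^2 ≡ 95^2 = 9025 ≡ 258 (mod 797)
5^29 = 5^16 · 5^8 · 5^4 · 5^1 ≡ 258 · 95 · 625 · 5 ≡ 456 (mod 797).
So M = 456. Node A computes K = M^13 mod 797.
456^1 ≡ 456 (mod 797)
456^2 = (456^1)^2 ≡ 456^2 = 207936 ≡ 716 (mod 797)
456^4 = (456^2)^2 ≡ 716^2 = 512656 ≡ 185 (mod 797)
456^8 = (456^4)^2 ≡ 185^2 = 34225 ≡ 751 (mod 797)
456^13 = 456^8 · 456^4 · 456^1 ≡ 751 · 185 · 456 ≡ 33 (mod 797).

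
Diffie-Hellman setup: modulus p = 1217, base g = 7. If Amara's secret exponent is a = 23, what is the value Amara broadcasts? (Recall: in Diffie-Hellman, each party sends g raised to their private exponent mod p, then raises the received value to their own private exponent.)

Public value = 7^23 mod 1217.
7^1 ≡ 7 (mod 1217)
7^2 = (7^1)^2 ≡ 7^2 = 49 ≡ 49 (mod 1217)
7^4 = (7^2)^2 ≡ 49^2 = 2401 ≡ 1184 (mod 1217)
7^8 = (7^4)^2 ≡ 1184^2 = 1401856 ≡ 1089 (mod 1217)
7^16 = (7^8)^2 ≡ 1089^2 = 1185921 ≡ 563 (mod 1217)
7^23 = 7^16 · 7^4 · 7^2 · 7^1 ≡ 563 · 1184 · 49 · 7 ≡ 832 (mod 1217).

832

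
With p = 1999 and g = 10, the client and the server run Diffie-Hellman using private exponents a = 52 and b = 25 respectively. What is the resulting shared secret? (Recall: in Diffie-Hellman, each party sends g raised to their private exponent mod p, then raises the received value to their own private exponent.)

The client sends A = g^a mod p = 10^52 mod 1999.
10^1 ≡ 10 (mod 1999)
10^2 = (10^1)^2 ≡ 10^2 = 100 ≡ 100 (mod 1999)
10^4 = (10^2)^2 ≡ 100^2 = 10000 ≡ 5 (mod 1999)
10^8 = (10^4)^2 ≡ 5^2 = 25 ≡ 25 (mod 1999)
10^16 = (10^8)^2 ≡ 25^2 = 625 ≡ 625 (mod 1999)
10^32 = (10^16)^2 ≡ 625^2 = 390625 ≡ 820 (mod 1999)
10^52 = 10^32 · 10^16 · 10^4 ≡ 820 · 625 · 5 ≡ 1781 (mod 1999).
So A = 1781. The server then computes K = A^b mod p = 1781^25 mod 1999.
1781^1 ≡ 1781 (mod 1999)
1781^2 = (1781^1)^2 ≡ 1781^2 = 3171961 ≡ 1547 (mod 1999)
1781^4 = (1781^2)^2 ≡ 1547^2 = 2393209 ≡ 406 (mod 1999)
1781^8 = (1781^4)^2 ≡ 406^2 = 164836 ≡ 918 (mod 1999)
1781^16 = (1781^8)^2 ≡ 918^2 = 842724 ≡ 1145 (mod 1999)
1781^25 = 1781^16 · 1781^8 · 1781^1 ≡ 1145 · 918 · 1781 ≡ 1391 (mod 1999).

1391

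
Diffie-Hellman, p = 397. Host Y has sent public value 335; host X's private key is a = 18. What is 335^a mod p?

Shared key K = 335^18 mod 397.
335^1 ≡ 335 (mod 397)
335^2 = (335^1)^2 ≡ 335^2 = 112225 ≡ 271 (mod 397)
335^4 = (335^2)^2 ≡ 271^2 = 73441 ≡ 393 (mod 397)
335^8 = (335^4)^2 ≡ 393^2 = 154449 ≡ 16 (mod 397)
335^16 = (335^8)^2 ≡ 16^2 = 256 ≡ 256 (mod 397)
335^18 = 335^16 · 335^2 ≡ 256 · 271 ≡ 298 (mod 397).

298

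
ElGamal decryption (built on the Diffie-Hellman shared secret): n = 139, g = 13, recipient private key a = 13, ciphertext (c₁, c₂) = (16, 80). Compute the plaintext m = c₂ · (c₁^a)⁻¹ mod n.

122

Shared mask s = c₁^a mod n = 16^13 mod 139.
16^1 ≡ 16 (mod 139)
16^2 = (16^1)^2 ≡ 16^2 = 256 ≡ 117 (mod 139)
16^4 = (16^2)^2 ≡ 117^2 = 13689 ≡ 67 (mod 139)
16^8 = (16^4)^2 ≡ 67^2 = 4489 ≡ 41 (mod 139)
16^13 = 16^8 · 16^4 · 16^1 ≡ 41 · 67 · 16 ≡ 28 (mod 139).
So s = 28; s⁻¹ ≡ 5 (mod 139).
m = c₂ · s⁻¹ mod 139 = 80 · 5 mod 139 = 122.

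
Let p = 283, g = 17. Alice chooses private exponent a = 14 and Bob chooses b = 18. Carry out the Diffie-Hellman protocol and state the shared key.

262

Bob sends B = g^b mod p = 17^18 mod 283.
17^1 ≡ 17 (mod 283)
17^2 = (17^1)^2 ≡ 17^2 = 289 ≡ 6 (mod 283)
17^4 = (17^2)^2 ≡ 6^2 = 36 ≡ 36 (mod 283)
17^8 = (17^4)^2 ≡ 36^2 = 1296 ≡ 164 (mod 283)
17^16 = (17^8)^2 ≡ 164^2 = 26896 ≡ 11 (mod 283)
17^18 = 17^16 · 17^2 ≡ 11 · 6 ≡ 66 (mod 283).
So B = 66. Alice then computes K = B^a mod p = 66^14 mod 283.
66^1 ≡ 66 (mod 283)
66^2 = (66^1)^2 ≡ 66^2 = 4356 ≡ 111 (mod 283)
66^4 = (66^2)^2 ≡ 111^2 = 12321 ≡ 152 (mod 283)
66^8 = (66^4)^2 ≡ 152^2 = 23104 ≡ 181 (mod 283)
66^14 = 66^8 · 66^4 · 66^2 ≡ 181 · 152 · 111 ≡ 262 (mod 283).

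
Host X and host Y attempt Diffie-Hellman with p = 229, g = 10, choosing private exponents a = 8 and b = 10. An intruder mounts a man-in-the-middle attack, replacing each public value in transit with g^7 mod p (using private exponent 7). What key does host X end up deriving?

171

Host X receives an intruder's public value M = 10^7 mod 229 instead of the honest one.
10^1 ≡ 10 (mod 229)
10^2 = (10^1)^2 ≡ 10^2 = 100 ≡ 100 (mod 229)
10^4 = (10^2)^2 ≡ 100^2 = 10000 ≡ 153 (mod 229)
10^7 = 10^4 · 10^2 · 10^1 ≡ 153 · 100 · 10 ≡ 28 (mod 229).
So M = 28. Host X computes K = M^8 mod 229.
28^1 ≡ 28 (mod 229)
28^2 = (28^1)^2 ≡ 28^2 = 784 ≡ 97 (mod 229)
28^4 = (28^2)^2 ≡ 97^2 = 9409 ≡ 20 (mod 229)
28^8 = (28^4)^2 ≡ 20^2 = 400 ≡ 171 (mod 229)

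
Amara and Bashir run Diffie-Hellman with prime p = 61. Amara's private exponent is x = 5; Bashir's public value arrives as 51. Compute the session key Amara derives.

40

Shared key K = 51^5 mod 61.
51^1 ≡ 51 (mod 61)
51^2 = (51^1)^2 ≡ 51^2 = 2601 ≡ 39 (mod 61)
51^4 = (51^2)^2 ≡ 39^2 = 1521 ≡ 57 (mod 61)
51^5 = 51^4 · 51^1 ≡ 57 · 51 ≡ 40 (mod 61).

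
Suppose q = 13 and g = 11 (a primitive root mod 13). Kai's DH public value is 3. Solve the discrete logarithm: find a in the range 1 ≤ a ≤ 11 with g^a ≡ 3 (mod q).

4

Try successive powers of 11 modulo 13:
11^1 ≡ 11
11^2 ≡ 4
11^3 ≡ 5
11^4 ≡ 3
Found: a = 4.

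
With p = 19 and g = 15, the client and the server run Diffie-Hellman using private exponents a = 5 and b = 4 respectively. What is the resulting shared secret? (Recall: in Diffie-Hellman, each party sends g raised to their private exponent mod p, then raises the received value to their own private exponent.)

The server sends B = g^b mod p = 15^4 mod 19.
15^1 ≡ 15 (mod 19)
15^2 = (15^1)^2 ≡ 15^2 = 225 ≡ 16 (mod 19)
15^4 = (15^2)^2 ≡ 16^2 = 256 ≡ 9 (mod 19)
So B = 9. The client then computes K = B^a mod p = 9^5 mod 19.
9^1 ≡ 9 (mod 19)
9^2 = (9^1)^2 ≡ 9^2 = 81 ≡ 5 (mod 19)
9^4 = (9^2)^2 ≡ 5^2 = 25 ≡ 6 (mod 19)
9^5 = 9^4 · 9^1 ≡ 6 · 9 ≡ 16 (mod 19).

16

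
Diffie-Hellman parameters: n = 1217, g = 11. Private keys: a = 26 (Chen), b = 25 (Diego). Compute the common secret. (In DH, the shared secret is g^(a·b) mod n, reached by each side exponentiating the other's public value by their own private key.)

Diego sends B = g^b mod n = 11^25 mod 1217.
11^1 ≡ 11 (mod 1217)
11^2 = (11^1)^2 ≡ 11^2 = 121 ≡ 121 (mod 1217)
11^4 = (11^2)^2 ≡ 121^2 = 14641 ≡ 37 (mod 1217)
11^8 = (11^4)^2 ≡ 37^2 = 1369 ≡ 152 (mod 1217)
11^16 = (11^8)^2 ≡ 152^2 = 23104 ≡ 1198 (mod 1217)
11^25 = 11^16 · 11^8 · 11^1 ≡ 1198 · 152 · 11 ≡ 1091 (mod 1217).
So B = 1091. Chen then computes K = B^a mod n = 1091^26 mod 1217.
1091^1 ≡ 1091 (mod 1217)
1091^2 = (1091^1)^2 ≡ 1091^2 = 1190281 ≡ 55 (mod 1217)
1091^4 = (1091^2)^2 ≡ 55^2 = 3025 ≡ 591 (mod 1217)
1091^8 = (1091^4)^2 ≡ 591^2 = 349281 ≡ 2 (mod 1217)
1091^16 = (1091^8)^2 ≡ 2^2 = 4 ≡ 4 (mod 1217)
1091^26 = 1091^16 · 1091^8 · 1091^2 ≡ 4 · 2 · 55 ≡ 440 (mod 1217).

440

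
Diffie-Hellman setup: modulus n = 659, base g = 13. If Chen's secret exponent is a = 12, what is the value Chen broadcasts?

Public value = 13^12 mod 659.
13^1 ≡ 13 (mod 659)
13^2 = (13^1)^2 ≡ 13^2 = 169 ≡ 169 (mod 659)
13^4 = (13^2)^2 ≡ 169^2 = 28561 ≡ 224 (mod 659)
13^8 = (13^4)^2 ≡ 224^2 = 50176 ≡ 92 (mod 659)
13^12 = 13^8 · 13^4 ≡ 92 · 224 ≡ 179 (mod 659).

179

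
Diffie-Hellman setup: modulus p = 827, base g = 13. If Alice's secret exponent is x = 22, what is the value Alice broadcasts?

825

Public value = 13^22 (mod 827).
13^1 ≡ 13 (mod 827)
13^2 = (13^1)^2 ≡ 13^2 = 169 ≡ 169 (mod 827)
13^4 = (13^2)^2 ≡ 169^2 = 28561 ≡ 443 (mod 827)
13^8 = (13^4)^2 ≡ 443^2 = 196249 ≡ 250 (mod 827)
13^16 = (13^8)^2 ≡ 250^2 = 62500 ≡ 475 (mod 827)
13^22 = 13^16 · 13^4 · 13^2 ≡ 475 · 443 · 169 ≡ 825 (mod 827).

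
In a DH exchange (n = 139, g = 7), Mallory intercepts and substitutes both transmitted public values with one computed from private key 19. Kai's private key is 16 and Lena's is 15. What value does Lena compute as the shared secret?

Lena receives Mallory's public value M = 7^19 mod 139 instead of the honest one.
7^1 ≡ 7 (mod 139)
7^2 = (7^1)^2 ≡ 7^2 = 49 ≡ 49 (mod 139)
7^4 = (7^2)^2 ≡ 49^2 = 2401 ≡ 38 (mod 139)
7^8 = (7^4)^2 ≡ 38^2 = 1444 ≡ 54 (mod 139)
7^16 = (7^8)^2 ≡ 54^2 = 2916 ≡ 136 (mod 139)
7^19 = 7^16 · 7^2 · 7^1 ≡ 136 · 49 · 7 ≡ 83 (mod 139).
So M = 83. Lena computes K = M^15 mod 139.
83^1 ≡ 83 (mod 139)
83^2 = (83^1)^2 ≡ 83^2 = 6889 ≡ 78 (mod 139)
83^4 = (83^2)^2 ≡ 78^2 = 6084 ≡ 107 (mod 139)
83^8 = (83^4)^2 ≡ 107^2 = 11449 ≡ 51 (mod 139)
83^15 = 83^8 · 83^4 · 83^2 · 83^1 ≡ 51 · 107 · 78 · 83 ≡ 100 (mod 139).

100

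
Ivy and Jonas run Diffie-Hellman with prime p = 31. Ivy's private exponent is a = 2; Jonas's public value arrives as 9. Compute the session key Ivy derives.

Shared key K = 9^2 mod 31.
9^1 ≡ 9 (mod 31)
9^2 = (9^1)^2 ≡ 9^2 = 81 ≡ 19 (mod 31)

19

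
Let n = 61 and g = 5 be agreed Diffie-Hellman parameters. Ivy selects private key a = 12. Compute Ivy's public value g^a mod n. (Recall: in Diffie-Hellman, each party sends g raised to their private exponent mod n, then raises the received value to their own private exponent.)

Public value = 5^12 mod 61.
5^1 ≡ 5 (mod 61)
5^2 = (5^1)^2 ≡ 5^2 = 25 ≡ 25 (mod 61)
5^4 = (5^2)^2 ≡ 25^2 = 625 ≡ 15 (mod 61)
5^8 = (5^4)^2 ≡ 15^2 = 225 ≡ 42 (mod 61)
5^12 = 5^8 · 5^4 ≡ 42 · 15 ≡ 20 (mod 61).

20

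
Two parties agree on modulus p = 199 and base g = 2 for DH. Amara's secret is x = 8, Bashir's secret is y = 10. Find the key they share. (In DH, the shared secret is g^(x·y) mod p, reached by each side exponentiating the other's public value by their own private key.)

31

Bashir sends B = g^y mod p = 2^10 mod 199.
2^1 ≡ 2 (mod 199)
2^2 = (2^1)^2 ≡ 2^2 = 4 ≡ 4 (mod 199)
2^4 = (2^2)^2 ≡ 4^2 = 16 ≡ 16 (mod 199)
2^8 = (2^4)^2 ≡ 16^2 = 256 ≡ 57 (mod 199)
2^10 = 2^8 · 2^2 ≡ 57 · 4 ≡ 29 (mod 199).
So B = 29. Amara then computes K = B^x mod p = 29^8 mod 199.
29^1 ≡ 29 (mod 199)
29^2 = (29^1)^2 ≡ 29^2 = 841 ≡ 45 (mod 199)
29^4 = (29^2)^2 ≡ 45^2 = 2025 ≡ 35 (mod 199)
29^8 = (29^4)^2 ≡ 35^2 = 1225 ≡ 31 (mod 199)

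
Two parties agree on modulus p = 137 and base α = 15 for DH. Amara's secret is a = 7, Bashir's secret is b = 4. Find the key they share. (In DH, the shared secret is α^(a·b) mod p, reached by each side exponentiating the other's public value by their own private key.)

133

Bashir sends B = α^b mod p = 15^4 mod 137.
15^1 ≡ 15 (mod 137)
15^2 = (15^1)^2 ≡ 15^2 = 225 ≡ 88 (mod 137)
15^4 = (15^2)^2 ≡ 88^2 = 7744 ≡ 72 (mod 137)
So B = 72. Amara then computes K = B^a mod p = 72^7 mod 137.
72^1 ≡ 72 (mod 137)
72^2 = (72^1)^2 ≡ 72^2 = 5184 ≡ 115 (mod 137)
72^4 = (72^2)^2 ≡ 115^2 = 13225 ≡ 73 (mod 137)
72^7 = 72^4 · 72^2 · 72^1 ≡ 73 · 115 · 72 ≡ 133 (mod 137).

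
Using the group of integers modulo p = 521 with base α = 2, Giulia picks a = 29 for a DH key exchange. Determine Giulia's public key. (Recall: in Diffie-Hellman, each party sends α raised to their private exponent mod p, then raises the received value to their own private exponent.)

210

Public value = 2^29 (mod 521).
2^1 ≡ 2 (mod 521)
2^2 = (2^1)^2 ≡ 2^2 = 4 ≡ 4 (mod 521)
2^4 = (2^2)^2 ≡ 4^2 = 16 ≡ 16 (mod 521)
2^8 = (2^4)^2 ≡ 16^2 = 256 ≡ 256 (mod 521)
2^16 = (2^8)^2 ≡ 256^2 = 65536 ≡ 411 (mod 521)
2^29 = 2^16 · 2^8 · 2^4 · 2^1 ≡ 411 · 256 · 16 · 2 ≡ 210 (mod 521).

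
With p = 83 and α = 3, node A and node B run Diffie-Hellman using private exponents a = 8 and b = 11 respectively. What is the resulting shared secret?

Node A sends A = α^a mod p = 3^8 mod 83.
3^1 ≡ 3 (mod 83)
3^2 = (3^1)^2 ≡ 3^2 = 9 ≡ 9 (mod 83)
3^4 = (3^2)^2 ≡ 9^2 = 81 ≡ 81 (mod 83)
3^8 = (3^4)^2 ≡ 81^2 = 6561 ≡ 4 (mod 83)
So A = 4. Node B then computes K = A^b mod p = 4^11 mod 83.
4^1 ≡ 4 (mod 83)
4^2 = (4^1)^2 ≡ 4^2 = 16 ≡ 16 (mod 83)
4^4 = (4^2)^2 ≡ 16^2 = 256 ≡ 7 (mod 83)
4^8 = (4^4)^2 ≡ 7^2 = 49 ≡ 49 (mod 83)
4^11 = 4^8 · 4^2 · 4^1 ≡ 49 · 16 · 4 ≡ 65 (mod 83).

65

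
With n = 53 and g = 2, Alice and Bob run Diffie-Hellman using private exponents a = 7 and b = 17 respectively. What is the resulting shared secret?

14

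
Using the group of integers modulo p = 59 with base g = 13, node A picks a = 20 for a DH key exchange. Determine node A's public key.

Public value = 13^20 mod 59.
13^1 ≡ 13 (mod 59)
13^2 = (13^1)^2 ≡ 13^2 = 169 ≡ 51 (mod 59)
13^4 = (13^2)^2 ≡ 51^2 = 2601 ≡ 5 (mod 59)
13^8 = (13^4)^2 ≡ 5^2 = 25 ≡ 25 (mod 59)
13^16 = (13^8)^2 ≡ 25^2 = 625 ≡ 35 (mod 59)
13^20 = 13^16 · 13^4 ≡ 35 · 5 ≡ 57 (mod 59).

57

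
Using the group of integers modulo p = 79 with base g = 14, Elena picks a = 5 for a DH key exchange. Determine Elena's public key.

Public value = 14^5 (mod 79).
14^1 ≡ 14 (mod 79)
14^2 = (14^1)^2 ≡ 14^2 = 196 ≡ 38 (mod 79)
14^4 = (14^2)^2 ≡ 38^2 = 1444 ≡ 22 (mod 79)
14^5 = 14^4 · 14^1 ≡ 22 · 14 ≡ 71 (mod 79).

71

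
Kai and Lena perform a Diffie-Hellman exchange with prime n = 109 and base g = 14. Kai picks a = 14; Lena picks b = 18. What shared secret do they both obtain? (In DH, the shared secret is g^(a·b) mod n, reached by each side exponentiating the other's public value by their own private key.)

Lena sends B = g^b mod n = 14^18 mod 109.
14^1 ≡ 14 (mod 109)
14^2 = (14^1)^2 ≡ 14^2 = 196 ≡ 87 (mod 109)
14^4 = (14^2)^2 ≡ 87^2 = 7569 ≡ 48 (mod 109)
14^8 = (14^4)^2 ≡ 48^2 = 2304 ≡ 15 (mod 109)
14^16 = (14^8)^2 ≡ 15^2 = 225 ≡ 7 (mod 109)
14^18 = 14^16 · 14^2 ≡ 7 · 87 ≡ 64 (mod 109).
So B = 64. Kai then computes K = B^a mod n = 64^14 mod 109.
64^1 ≡ 64 (mod 109)
64^2 = (64^1)^2 ≡ 64^2 = 4096 ≡ 63 (mod 109)
64^4 = (64^2)^2 ≡ 63^2 = 3969 ≡ 45 (mod 109)
64^8 = (64^4)^2 ≡ 45^2 = 2025 ≡ 63 (mod 109)
64^14 = 64^8 · 64^4 · 64^2 ≡ 63 · 45 · 63 ≡ 63 (mod 109).

63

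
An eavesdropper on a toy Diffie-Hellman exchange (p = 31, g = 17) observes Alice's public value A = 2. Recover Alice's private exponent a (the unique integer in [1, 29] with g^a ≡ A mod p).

12

Try successive powers of 17 modulo 31:
17^1 ≡ 17
17^2 ≡ 10
17^3 ≡ 15
17^4 ≡ 7
17^5 ≡ 26
17^6 ≡ 8
17^7 ≡ 12
17^8 ≡ 18
17^9 ≡ 27
17^10 ≡ 25
17^11 ≡ 22
17^12 ≡ 2
Found: a = 12.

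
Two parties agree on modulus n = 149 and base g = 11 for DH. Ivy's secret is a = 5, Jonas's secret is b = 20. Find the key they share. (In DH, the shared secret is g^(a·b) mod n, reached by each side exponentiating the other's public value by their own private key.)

46

Ivy sends A = g^a mod n = 11^5 mod 149.
11^1 ≡ 11 (mod 149)
11^2 = (11^1)^2 ≡ 11^2 = 121 ≡ 121 (mod 149)
11^4 = (11^2)^2 ≡ 121^2 = 14641 ≡ 39 (mod 149)
11^5 = 11^4 · 11^1 ≡ 39 · 11 ≡ 131 (mod 149).
So A = 131. Jonas then computes K = A^b mod n = 131^20 mod 149.
131^1 ≡ 131 (mod 149)
131^2 = (131^1)^2 ≡ 131^2 = 17161 ≡ 26 (mod 149)
131^4 = (131^2)^2 ≡ 26^2 = 676 ≡ 80 (mod 149)
131^8 = (131^4)^2 ≡ 80^2 = 6400 ≡ 142 (mod 149)
131^16 = (131^8)^2 ≡ 142^2 = 20164 ≡ 49 (mod 149)
131^20 = 131^16 · 131^4 ≡ 49 · 80 ≡ 46 (mod 149).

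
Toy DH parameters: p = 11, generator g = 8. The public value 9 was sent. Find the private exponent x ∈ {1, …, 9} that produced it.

Try successive powers of 8 modulo 11:
8^1 ≡ 8
8^2 ≡ 9
Found: x = 2.

2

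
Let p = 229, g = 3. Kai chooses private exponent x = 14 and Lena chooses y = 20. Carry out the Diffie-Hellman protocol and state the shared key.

Kai sends A = g^x mod p = 3^14 mod 229.
3^1 ≡ 3 (mod 229)
3^2 = (3^1)^2 ≡ 3^2 = 9 ≡ 9 (mod 229)
3^4 = (3^2)^2 ≡ 9^2 = 81 ≡ 81 (mod 229)
3^8 = (3^4)^2 ≡ 81^2 = 6561 ≡ 149 (mod 229)
3^14 = 3^8 · 3^4 · 3^2 ≡ 149 · 81 · 9 ≡ 75 (mod 229).
So A = 75. Lena then computes K = A^y mod p = 75^20 mod 229.
75^1 ≡ 75 (mod 229)
75^2 = (75^1)^2 ≡ 75^2 = 5625 ≡ 129 (mod 229)
75^4 = (75^2)^2 ≡ 129^2 = 16641 ≡ 153 (mod 229)
75^8 = (75^4)^2 ≡ 153^2 = 23409 ≡ 51 (mod 229)
75^16 = (75^8)^2 ≡ 51^2 = 2601 ≡ 82 (mod 229)
75^20 = 75^16 · 75^4 ≡ 82 · 153 ≡ 180 (mod 229).

180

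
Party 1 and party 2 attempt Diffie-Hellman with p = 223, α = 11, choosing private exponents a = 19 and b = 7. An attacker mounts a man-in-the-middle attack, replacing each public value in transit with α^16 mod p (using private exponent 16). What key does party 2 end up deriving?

212

Party 2 receives an attacker's public value M = 11^16 mod 223 instead of the honest one.
11^1 ≡ 11 (mod 223)
11^2 = (11^1)^2 ≡ 11^2 = 121 ≡ 121 (mod 223)
11^4 = (11^2)^2 ≡ 121^2 = 14641 ≡ 146 (mod 223)
11^8 = (11^4)^2 ≡ 146^2 = 21316 ≡ 131 (mod 223)
11^16 = (11^8)^2 ≡ 131^2 = 17161 ≡ 213 (mod 223)
So M = 213. Party 2 computes K = M^7 mod 223.
213^1 ≡ 213 (mod 223)
213^2 = (213^1)^2 ≡ 213^2 = 45369 ≡ 100 (mod 223)
213^4 = (213^2)^2 ≡ 100^2 = 10000 ≡ 188 (mod 223)
213^7 = 213^4 · 213^2 · 213^1 ≡ 188 · 100 · 213 ≡ 212 (mod 223).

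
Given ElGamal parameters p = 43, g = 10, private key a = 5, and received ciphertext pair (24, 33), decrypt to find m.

29

Shared mask s = c₁^a mod p = 24^5 mod 43.
24^1 ≡ 24 (mod 43)
24^2 = (24^1)^2 ≡ 24^2 = 576 ≡ 17 (mod 43)
24^4 = (24^2)^2 ≡ 17^2 = 289 ≡ 31 (mod 43)
24^5 = 24^4 · 24^1 ≡ 31 · 24 ≡ 13 (mod 43).
So s = 13; s⁻¹ ≡ 10 (mod 43).
m = c₂ · s⁻¹ mod 43 = 33 · 10 mod 43 = 29.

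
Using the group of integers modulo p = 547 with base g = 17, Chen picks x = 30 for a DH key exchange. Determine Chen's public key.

355

Public value = 17^{30} \pmod{547}.
17^1 ≡ 17 (mod 547)
17^2 = (17^1)^2 ≡ 17^2 = 289 ≡ 289 (mod 547)
17^4 = (17^2)^2 ≡ 289^2 = 83521 ≡ 377 (mod 547)
17^8 = (17^4)^2 ≡ 377^2 = 142129 ≡ 456 (mod 547)
17^16 = (17^8)^2 ≡ 456^2 = 207936 ≡ 76 (mod 547)
17^30 = 17^16 · 17^8 · 17^4 · 17^2 ≡ 76 · 456 · 377 · 289 ≡ 355 (mod 547).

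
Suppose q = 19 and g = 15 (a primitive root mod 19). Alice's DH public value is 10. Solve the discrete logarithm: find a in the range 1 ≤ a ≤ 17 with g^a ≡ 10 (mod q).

13

Try successive powers of 15 modulo 19:
15^1 ≡ 15
15^2 ≡ 16
15^3 ≡ 12
15^4 ≡ 9
15^5 ≡ 2
15^6 ≡ 11
15^7 ≡ 13
15^8 ≡ 5
15^9 ≡ 18
15^10 ≡ 4
15^11 ≡ 3
15^12 ≡ 7
15^13 ≡ 10
Found: a = 13.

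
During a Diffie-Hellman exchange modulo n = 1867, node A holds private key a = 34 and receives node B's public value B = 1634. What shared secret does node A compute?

846

Shared key K = 1634^34 mod 1867.
1634^1 ≡ 1634 (mod 1867)
1634^2 = (1634^1)^2 ≡ 1634^2 = 2669956 ≡ 146 (mod 1867)
1634^4 = (1634^2)^2 ≡ 146^2 = 21316 ≡ 779 (mod 1867)
1634^8 = (1634^4)^2 ≡ 779^2 = 606841 ≡ 66 (mod 1867)
1634^16 = (1634^8)^2 ≡ 66^2 = 4356 ≡ 622 (mod 1867)
1634^32 = (1634^16)^2 ≡ 622^2 = 386884 ≡ 415 (mod 1867)
1634^34 = 1634^32 · 1634^2 ≡ 415 · 146 ≡ 846 (mod 1867).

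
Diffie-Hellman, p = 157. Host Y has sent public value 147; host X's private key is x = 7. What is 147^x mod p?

Shared key K = 147^7 mod 157.
147^1 ≡ 147 (mod 157)
147^2 = (147^1)^2 ≡ 147^2 = 21609 ≡ 100 (mod 157)
147^4 = (147^2)^2 ≡ 100^2 = 10000 ≡ 109 (mod 157)
147^7 = 147^4 · 147^2 · 147^1 ≡ 109 · 100 · 147 ≡ 115 (mod 157).

115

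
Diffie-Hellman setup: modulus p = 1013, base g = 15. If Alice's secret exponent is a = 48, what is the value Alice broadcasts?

503

Public value = 15^48 (mod 1013).
15^1 ≡ 15 (mod 1013)
15^2 = (15^1)^2 ≡ 15^2 = 225 ≡ 225 (mod 1013)
15^4 = (15^2)^2 ≡ 225^2 = 50625 ≡ 988 (mod 1013)
15^8 = (15^4)^2 ≡ 988^2 = 976144 ≡ 625 (mod 1013)
15^16 = (15^8)^2 ≡ 625^2 = 390625 ≡ 620 (mod 1013)
15^32 = (15^16)^2 ≡ 620^2 = 384400 ≡ 473 (mod 1013)
15^48 = 15^32 · 15^16 ≡ 473 · 620 ≡ 503 (mod 1013).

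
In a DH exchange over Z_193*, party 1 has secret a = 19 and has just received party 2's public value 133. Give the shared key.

29

Shared key K = 133^19 mod 193.
133^1 ≡ 133 (mod 193)
133^2 = (133^1)^2 ≡ 133^2 = 17689 ≡ 126 (mod 193)
133^4 = (133^2)^2 ≡ 126^2 = 15876 ≡ 50 (mod 193)
133^8 = (133^4)^2 ≡ 50^2 = 2500 ≡ 184 (mod 193)
133^16 = (133^8)^2 ≡ 184^2 = 33856 ≡ 81 (mod 193)
133^19 = 133^16 · 133^2 · 133^1 ≡ 81 · 126 · 133 ≡ 29 (mod 193).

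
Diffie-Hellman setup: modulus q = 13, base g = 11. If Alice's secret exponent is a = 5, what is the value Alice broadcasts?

7

Public value = 11^5 mod 13.
11^1 ≡ 11 (mod 13)
11^2 = (11^1)^2 ≡ 11^2 = 121 ≡ 4 (mod 13)
11^4 = (11^2)^2 ≡ 4^2 = 16 ≡ 3 (mod 13)
11^5 = 11^4 · 11^1 ≡ 3 · 11 ≡ 7 (mod 13).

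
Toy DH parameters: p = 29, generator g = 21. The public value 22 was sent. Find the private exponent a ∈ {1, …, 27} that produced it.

Try successive powers of 21 modulo 29:
21^1 ≡ 21
21^2 ≡ 6
21^3 ≡ 10
21^4 ≡ 7
21^5 ≡ 2
21^6 ≡ 13
21^7 ≡ 12
21^8 ≡ 20
21^9 ≡ 14
21^10 ≡ 4
21^11 ≡ 26
21^12 ≡ 24
21^13 ≡ 11
21^14 ≡ 28
21^15 ≡ 8
21^16 ≡ 23
21^17 ≡ 19
21^18 ≡ 22
Found: a = 18.

18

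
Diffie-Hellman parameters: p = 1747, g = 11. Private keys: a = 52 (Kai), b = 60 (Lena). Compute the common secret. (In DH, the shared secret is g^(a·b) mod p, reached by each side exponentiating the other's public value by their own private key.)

Kai sends A = g^a mod p = 11^52 mod 1747.
11^1 ≡ 11 (mod 1747)
11^2 = (11^1)^2 ≡ 11^2 = 121 ≡ 121 (mod 1747)
11^4 = (11^2)^2 ≡ 121^2 = 14641 ≡ 665 (mod 1747)
11^8 = (11^4)^2 ≡ 665^2 = 442225 ≡ 234 (mod 1747)
11^16 = (11^8)^2 ≡ 234^2 = 54756 ≡ 599 (mod 1747)
11^32 = (11^16)^2 ≡ 599^2 = 358801 ≡ 666 (mod 1747)
11^52 = 11^32 · 11^16 · 11^4 ≡ 666 · 599 · 665 ≡ 425 (mod 1747).
So A = 425. Lena then computes K = A^b mod p = 425^60 mod 1747.
425^1 ≡ 425 (mod 1747)
425^2 = (425^1)^2 ≡ 425^2 = 180625 ≡ 684 (mod 1747)
425^4 = (425^2)^2 ≡ 684^2 = 467856 ≡ 1407 (mod 1747)
425^8 = (425^4)^2 ≡ 1407^2 = 1979649 ≡ 298 (mod 1747)
425^16 = (425^8)^2 ≡ 298^2 = 88804 ≡ 1454 (mod 1747)
425^32 = (425^16)^2 ≡ 1454^2 = 2114116 ≡ 246 (mod 1747)
425^60 = 425^32 · 425^16 · 425^8 · 425^4 ≡ 246 · 1454 · 298 · 1407 ≡ 788 (mod 1747).

788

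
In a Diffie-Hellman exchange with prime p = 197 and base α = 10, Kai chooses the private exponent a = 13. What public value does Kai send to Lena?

Public value = 10^13 mod 197.
10^1 ≡ 10 (mod 197)
10^2 = (10^1)^2 ≡ 10^2 = 100 ≡ 100 (mod 197)
10^4 = (10^2)^2 ≡ 100^2 = 10000 ≡ 150 (mod 197)
10^8 = (10^4)^2 ≡ 150^2 = 22500 ≡ 42 (mod 197)
10^13 = 10^8 · 10^4 · 10^1 ≡ 42 · 150 · 10 ≡ 157 (mod 197).

157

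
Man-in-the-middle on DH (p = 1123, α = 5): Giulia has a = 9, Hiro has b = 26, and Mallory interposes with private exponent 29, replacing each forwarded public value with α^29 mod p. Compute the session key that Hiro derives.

Hiro receives Mallory's public value M = 5^29 mod 1123 instead of the honest one.
5^1 ≡ 5 (mod 1123)
5^2 = (5^1)^2 ≡ 5^2 = 25 ≡ 25 (mod 1123)
5^4 = (5^2)^2 ≡ 25^2 = 625 ≡ 625 (mod 1123)
5^8 = (5^4)^2 ≡ 625^2 = 390625 ≡ 944 (mod 1123)
5^16 = (5^8)^2 ≡ 944^2 = 891136 ≡ 597 (mod 1123)
5^29 = 5^16 · 5^8 · 5^4 · 5^1 ≡ 597 · 944 · 625 · 5 ≡ 758 (mod 1123).
So M = 758. Hiro computes K = M^26 mod 1123.
758^1 ≡ 758 (mod 1123)
758^2 = (758^1)^2 ≡ 758^2 = 574564 ≡ 711 (mod 1123)
758^4 = (758^2)^2 ≡ 711^2 = 505521 ≡ 171 (mod 1123)
758^8 = (758^4)^2 ≡ 171^2 = 29241 ≡ 43 (mod 1123)
758^16 = (758^8)^2 ≡ 43^2 = 1849 ≡ 726 (mod 1123)
758^26 = 758^16 · 758^8 · 758^2 ≡ 726 · 43 · 711 ≡ 1026 (mod 1123).

1026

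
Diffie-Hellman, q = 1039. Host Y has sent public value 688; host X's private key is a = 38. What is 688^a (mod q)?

494

Shared key K = 688^38 mod 1039.
688^1 ≡ 688 (mod 1039)
688^2 = (688^1)^2 ≡ 688^2 = 473344 ≡ 599 (mod 1039)
688^4 = (688^2)^2 ≡ 599^2 = 358801 ≡ 346 (mod 1039)
688^8 = (688^4)^2 ≡ 346^2 = 119716 ≡ 231 (mod 1039)
688^16 = (688^8)^2 ≡ 231^2 = 53361 ≡ 372 (mod 1039)
688^32 = (688^16)^2 ≡ 372^2 = 138384 ≡ 197 (mod 1039)
688^38 = 688^32 · 688^4 · 688^2 ≡ 197 · 346 · 599 ≡ 494 (mod 1039).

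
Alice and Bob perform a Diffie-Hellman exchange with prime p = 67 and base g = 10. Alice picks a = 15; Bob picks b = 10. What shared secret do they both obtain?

14

Bob sends B = g^b mod p = 10^10 mod 67.
10^1 ≡ 10 (mod 67)
10^2 = (10^1)^2 ≡ 10^2 = 100 ≡ 33 (mod 67)
10^4 = (10^2)^2 ≡ 33^2 = 1089 ≡ 17 (mod 67)
10^8 = (10^4)^2 ≡ 17^2 = 289 ≡ 21 (mod 67)
10^10 = 10^8 · 10^2 ≡ 21 · 33 ≡ 23 (mod 67).
So B = 23. Alice then computes K = B^a mod p = 23^15 mod 67.
23^1 ≡ 23 (mod 67)
23^2 = (23^1)^2 ≡ 23^2 = 529 ≡ 60 (mod 67)
23^4 = (23^2)^2 ≡ 60^2 = 3600 ≡ 49 (mod 67)
23^8 = (23^4)^2 ≡ 49^2 = 2401 ≡ 56 (mod 67)
23^15 = 23^8 · 23^4 · 23^2 · 23^1 ≡ 56 · 49 · 60 · 23 ≡ 14 (mod 67).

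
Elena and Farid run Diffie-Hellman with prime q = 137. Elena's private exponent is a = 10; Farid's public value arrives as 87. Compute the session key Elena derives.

Shared key K = 87^10 mod 137.
87^1 ≡ 87 (mod 137)
87^2 = (87^1)^2 ≡ 87^2 = 7569 ≡ 34 (mod 137)
87^4 = (87^2)^2 ≡ 34^2 = 1156 ≡ 60 (mod 137)
87^8 = (87^4)^2 ≡ 60^2 = 3600 ≡ 38 (mod 137)
87^10 = 87^8 · 87^2 ≡ 38 · 34 ≡ 59 (mod 137).

59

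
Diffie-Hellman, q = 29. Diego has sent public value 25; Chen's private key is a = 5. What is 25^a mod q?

20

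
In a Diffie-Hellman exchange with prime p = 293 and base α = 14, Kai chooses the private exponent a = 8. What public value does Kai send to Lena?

Public value = 14^8 mod 293.
14^1 ≡ 14 (mod 293)
14^2 = (14^1)^2 ≡ 14^2 = 196 ≡ 196 (mod 293)
14^4 = (14^2)^2 ≡ 196^2 = 38416 ≡ 33 (mod 293)
14^8 = (14^4)^2 ≡ 33^2 = 1089 ≡ 210 (mod 293)

210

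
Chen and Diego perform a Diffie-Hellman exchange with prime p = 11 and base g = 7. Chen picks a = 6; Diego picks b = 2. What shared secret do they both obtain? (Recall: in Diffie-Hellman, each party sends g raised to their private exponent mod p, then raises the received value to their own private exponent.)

Diego sends B = g^b mod p = 7^2 mod 11.
7^1 ≡ 7 (mod 11)
7^2 = (7^1)^2 ≡ 7^2 = 49 ≡ 5 (mod 11)
So B = 5. Chen then computes K = B^a mod p = 5^6 mod 11.
5^1 ≡ 5 (mod 11)
5^2 = (5^1)^2 ≡ 5^2 = 25 ≡ 3 (mod 11)
5^4 = (5^2)^2 ≡ 3^2 = 9 ≡ 9 (mod 11)
5^6 = 5^4 · 5^2 ≡ 9 · 3 ≡ 5 (mod 11).

5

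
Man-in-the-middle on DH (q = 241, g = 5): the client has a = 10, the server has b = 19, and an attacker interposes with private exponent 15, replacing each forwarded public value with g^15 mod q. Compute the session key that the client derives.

The client receives an attacker's public value M = 5^15 mod 241 instead of the honest one.
5^1 ≡ 5 (mod 241)
5^2 = (5^1)^2 ≡ 5^2 = 25 ≡ 25 (mod 241)
5^4 = (5^2)^2 ≡ 25^2 = 625 ≡ 143 (mod 241)
5^8 = (5^4)^2 ≡ 143^2 = 20449 ≡ 205 (mod 241)
5^15 = 5^8 · 5^4 · 5^2 · 5^1 ≡ 205 · 143 · 25 · 5 ≡ 211 (mod 241).
So M = 211. The client computes K = M^10 mod 241.
211^1 ≡ 211 (mod 241)
211^2 = (211^1)^2 ≡ 211^2 = 44521 ≡ 177 (mod 241)
211^4 = (211^2)^2 ≡ 177^2 = 31329 ≡ 240 (mod 241)
211^8 = (211^4)^2 ≡ 240^2 = 57600 ≡ 1 (mod 241)
211^10 = 211^8 · 211^2 ≡ 1 · 177 ≡ 177 (mod 241).

177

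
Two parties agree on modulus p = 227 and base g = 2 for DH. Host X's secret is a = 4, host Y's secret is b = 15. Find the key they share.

120

Host X sends A = g^a mod p = 2^4 mod 227.
2^1 ≡ 2 (mod 227)
2^2 = (2^1)^2 ≡ 2^2 = 4 ≡ 4 (mod 227)
2^4 = (2^2)^2 ≡ 4^2 = 16 ≡ 16 (mod 227)
So A = 16. Host Y then computes K = A^b mod p = 16^15 mod 227.
16^1 ≡ 16 (mod 227)
16^2 = (16^1)^2 ≡ 16^2 = 256 ≡ 29 (mod 227)
16^4 = (16^2)^2 ≡ 29^2 = 841 ≡ 160 (mod 227)
16^8 = (16^4)^2 ≡ 160^2 = 25600 ≡ 176 (mod 227)
16^15 = 16^8 · 16^4 · 16^2 · 16^1 ≡ 176 · 160 · 29 · 16 ≡ 120 (mod 227).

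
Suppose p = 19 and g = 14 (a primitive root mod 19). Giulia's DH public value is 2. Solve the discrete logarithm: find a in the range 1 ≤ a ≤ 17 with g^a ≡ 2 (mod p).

13

Try successive powers of 14 modulo 19:
14^1 ≡ 14
14^2 ≡ 6
14^3 ≡ 8
14^4 ≡ 17
14^5 ≡ 10
14^6 ≡ 7
14^7 ≡ 3
14^8 ≡ 4
14^9 ≡ 18
14^10 ≡ 5
14^11 ≡ 13
14^12 ≡ 11
14^13 ≡ 2
Found: a = 13.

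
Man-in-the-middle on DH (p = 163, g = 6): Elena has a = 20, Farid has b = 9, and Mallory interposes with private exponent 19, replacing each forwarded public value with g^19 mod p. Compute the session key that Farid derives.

Farid receives Mallory's public value M = 6^19 mod 163 instead of the honest one.
6^1 ≡ 6 (mod 163)
6^2 = (6^1)^2 ≡ 6^2 = 36 ≡ 36 (mod 163)
6^4 = (6^2)^2 ≡ 36^2 = 1296 ≡ 155 (mod 163)
6^8 = (6^4)^2 ≡ 155^2 = 24025 ≡ 64 (mod 163)
6^16 = (6^8)^2 ≡ 64^2 = 4096 ≡ 21 (mod 163)
6^19 = 6^16 · 6^2 · 6^1 ≡ 21 · 36 · 6 ≡ 135 (mod 163).
So M = 135. Farid computes K = M^9 mod 163.
135^1 ≡ 135 (mod 163)
135^2 = (135^1)^2 ≡ 135^2 = 18225 ≡ 132 (mod 163)
135^4 = (135^2)^2 ≡ 132^2 = 17424 ≡ 146 (mod 163)
135^8 = (135^4)^2 ≡ 146^2 = 21316 ≡ 126 (mod 163)
135^9 = 135^8 · 135^1 ≡ 126 · 135 ≡ 58 (mod 163).

58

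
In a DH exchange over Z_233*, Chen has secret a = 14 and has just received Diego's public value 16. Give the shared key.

175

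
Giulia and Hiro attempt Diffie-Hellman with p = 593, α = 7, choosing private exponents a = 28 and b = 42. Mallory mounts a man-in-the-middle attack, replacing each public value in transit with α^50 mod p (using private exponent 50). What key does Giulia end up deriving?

307

Giulia receives Mallory's public value M = 7^50 mod 593 instead of the honest one.
7^1 ≡ 7 (mod 593)
7^2 = (7^1)^2 ≡ 7^2 = 49 ≡ 49 (mod 593)
7^4 = (7^2)^2 ≡ 49^2 = 2401 ≡ 29 (mod 593)
7^8 = (7^4)^2 ≡ 29^2 = 841 ≡ 248 (mod 593)
7^16 = (7^8)^2 ≡ 248^2 = 61504 ≡ 425 (mod 593)
7^32 = (7^16)^2 ≡ 425^2 = 180625 ≡ 353 (mod 593)
7^50 = 7^32 · 7^16 · 7^2 ≡ 353 · 425 · 49 ≡ 397 (mod 593).
So M = 397. Giulia computes K = M^28 mod 593.
397^1 ≡ 397 (mod 593)
397^2 = (397^1)^2 ≡ 397^2 = 157609 ≡ 464 (mod 593)
397^4 = (397^2)^2 ≡ 464^2 = 215296 ≡ 37 (mod 593)
397^8 = (397^4)^2 ≡ 37^2 = 1369 ≡ 183 (mod 593)
397^16 = (397^8)^2 ≡ 183^2 = 33489 ≡ 281 (mod 593)
397^28 = 397^16 · 397^8 · 397^4 ≡ 281 · 183 · 37 ≡ 307 (mod 593).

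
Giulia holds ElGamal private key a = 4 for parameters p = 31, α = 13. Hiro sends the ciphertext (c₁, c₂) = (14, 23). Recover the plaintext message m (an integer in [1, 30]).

21

Shared mask s = c₁^a mod p = 14^4 mod 31.
14^1 ≡ 14 (mod 31)
14^2 = (14^1)^2 ≡ 14^2 = 196 ≡ 10 (mod 31)
14^4 = (14^2)^2 ≡ 10^2 = 100 ≡ 7 (mod 31)
So s = 7; s⁻¹ ≡ 9 (mod 31).
m = c₂ · s⁻¹ mod 31 = 23 · 9 mod 31 = 21.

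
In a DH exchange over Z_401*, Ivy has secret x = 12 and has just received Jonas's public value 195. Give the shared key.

173

Shared key K = 195^12 mod 401.
195^1 ≡ 195 (mod 401)
195^2 = (195^1)^2 ≡ 195^2 = 38025 ≡ 331 (mod 401)
195^4 = (195^2)^2 ≡ 331^2 = 109561 ≡ 88 (mod 401)
195^8 = (195^4)^2 ≡ 88^2 = 7744 ≡ 125 (mod 401)
195^12 = 195^8 · 195^4 ≡ 125 · 88 ≡ 173 (mod 401).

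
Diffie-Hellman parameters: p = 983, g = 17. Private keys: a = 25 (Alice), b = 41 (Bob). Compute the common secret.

Alice sends A = g^a mod p = 17^25 mod 983.
17^1 ≡ 17 (mod 983)
17^2 = (17^1)^2 ≡ 17^2 = 289 ≡ 289 (mod 983)
17^4 = (17^2)^2 ≡ 289^2 = 83521 ≡ 949 (mod 983)
17^8 = (17^4)^2 ≡ 949^2 = 900601 ≡ 173 (mod 983)
17^16 = (17^8)^2 ≡ 173^2 = 29929 ≡ 439 (mod 983)
17^25 = 17^16 · 17^8 · 17^1 ≡ 439 · 173 · 17 ≡ 420 (mod 983).
So A = 420. Bob then computes K = A^b mod p = 420^41 mod 983.
420^1 ≡ 420 (mod 983)
420^2 = (420^1)^2 ≡ 420^2 = 176400 ≡ 443 (mod 983)
420^4 = (420^2)^2 ≡ 443^2 = 196249 ≡ 632 (mod 983)
420^8 = (420^4)^2 ≡ 632^2 = 399424 ≡ 326 (mod 983)
420^16 = (420^8)^2 ≡ 326^2 = 106276 ≡ 112 (mod 983)
420^32 = (420^16)^2 ≡ 112^2 = 12544 ≡ 748 (mod 983)
420^41 = 420^32 · 420^8 · 420^1 ≡ 748 · 326 · 420 ≡ 339 (mod 983).

339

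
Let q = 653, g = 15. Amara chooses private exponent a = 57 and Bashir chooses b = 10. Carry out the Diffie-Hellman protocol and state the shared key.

191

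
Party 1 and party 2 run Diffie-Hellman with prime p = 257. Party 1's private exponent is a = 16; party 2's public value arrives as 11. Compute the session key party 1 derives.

241

Shared key K = 11^16 mod 257.
11^1 ≡ 11 (mod 257)
11^2 = (11^1)^2 ≡ 11^2 = 121 ≡ 121 (mod 257)
11^4 = (11^2)^2 ≡ 121^2 = 14641 ≡ 249 (mod 257)
11^8 = (11^4)^2 ≡ 249^2 = 62001 ≡ 64 (mod 257)
11^16 = (11^8)^2 ≡ 64^2 = 4096 ≡ 241 (mod 257)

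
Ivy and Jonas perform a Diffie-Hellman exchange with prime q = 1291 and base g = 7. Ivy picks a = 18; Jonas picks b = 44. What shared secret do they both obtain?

1003

Ivy sends A = g^a mod q = 7^18 mod 1291.
7^1 ≡ 7 (mod 1291)
7^2 = (7^1)^2 ≡ 7^2 = 49 ≡ 49 (mod 1291)
7^4 = (7^2)^2 ≡ 49^2 = 2401 ≡ 1110 (mod 1291)
7^8 = (7^4)^2 ≡ 1110^2 = 1232100 ≡ 486 (mod 1291)
7^16 = (7^8)^2 ≡ 486^2 = 236196 ≡ 1234 (mod 1291)
7^18 = 7^16 · 7^2 ≡ 1234 · 49 ≡ 1080 (mod 1291).
So A = 1080. Jonas then computes K = A^b mod q = 1080^44 mod 1291.
1080^1 ≡ 1080 (mod 1291)
1080^2 = (1080^1)^2 ≡ 1080^2 = 1166400 ≡ 627 (mod 1291)
1080^4 = (1080^2)^2 ≡ 627^2 = 393129 ≡ 665 (mod 1291)
1080^8 = (1080^4)^2 ≡ 665^2 = 442225 ≡ 703 (mod 1291)
1080^16 = (1080^8)^2 ≡ 703^2 = 494209 ≡ 1047 (mod 1291)
1080^32 = (1080^16)^2 ≡ 1047^2 = 1096209 ≡ 150 (mod 1291)
1080^44 = 1080^32 · 1080^8 · 1080^4 ≡ 150 · 703 · 665 ≡ 1003 (mod 1291).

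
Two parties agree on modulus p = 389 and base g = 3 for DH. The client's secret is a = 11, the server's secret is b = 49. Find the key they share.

The client sends A = g^a mod p = 3^11 mod 389.
3^1 ≡ 3 (mod 389)
3^2 = (3^1)^2 ≡ 3^2 = 9 ≡ 9 (mod 389)
3^4 = (3^2)^2 ≡ 9^2 = 81 ≡ 81 (mod 389)
3^8 = (3^4)^2 ≡ 81^2 = 6561 ≡ 337 (mod 389)
3^11 = 3^8 · 3^2 · 3^1 ≡ 337 · 9 · 3 ≡ 152 (mod 389).
So A = 152. The server then computes K = A^b mod p = 152^49 mod 389.
152^1 ≡ 152 (mod 389)
152^2 = (152^1)^2 ≡ 152^2 = 23104 ≡ 153 (mod 389)
152^4 = (152^2)^2 ≡ 153^2 = 23409 ≡ 69 (mod 389)
152^8 = (152^4)^2 ≡ 69^2 = 4761 ≡ 93 (mod 389)
152^16 = (152^8)^2 ≡ 93^2 = 8649 ≡ 91 (mod 389)
152^32 = (152^16)^2 ≡ 91^2 = 8281 ≡ 112 (mod 389)
152^49 = 152^32 · 152^16 · 152^1 ≡ 112 · 91 · 152 ≡ 186 (mod 389).

186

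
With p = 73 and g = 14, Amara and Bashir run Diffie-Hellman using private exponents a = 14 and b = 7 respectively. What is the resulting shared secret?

61

Bashir sends B = g^b mod p = 14^7 mod 73.
14^1 ≡ 14 (mod 73)
14^2 = (14^1)^2 ≡ 14^2 = 196 ≡ 50 (mod 73)
14^4 = (14^2)^2 ≡ 50^2 = 2500 ≡ 18 (mod 73)
14^7 = 14^4 · 14^2 · 14^1 ≡ 18 · 50 · 14 ≡ 44 (mod 73).
So B = 44. Amara then computes K = B^a mod p = 44^14 mod 73.
44^1 ≡ 44 (mod 73)
44^2 = (44^1)^2 ≡ 44^2 = 1936 ≡ 38 (mod 73)
44^4 = (44^2)^2 ≡ 38^2 = 1444 ≡ 57 (mod 73)
44^8 = (44^4)^2 ≡ 57^2 = 3249 ≡ 37 (mod 73)
44^14 = 44^8 · 44^4 · 44^2 ≡ 37 · 57 · 38 ≡ 61 (mod 73).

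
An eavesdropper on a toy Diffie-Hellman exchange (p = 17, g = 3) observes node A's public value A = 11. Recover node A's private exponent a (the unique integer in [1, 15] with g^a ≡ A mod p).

7

Try successive powers of 3 modulo 17:
3^1 ≡ 3
3^2 ≡ 9
3^3 ≡ 10
3^4 ≡ 13
3^5 ≡ 5
3^6 ≡ 15
3^7 ≡ 11
Found: a = 7.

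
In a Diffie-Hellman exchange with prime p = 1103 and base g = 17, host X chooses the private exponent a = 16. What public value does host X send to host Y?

273

Public value = 17^16 (mod 1103).
17^1 ≡ 17 (mod 1103)
17^2 = (17^1)^2 ≡ 17^2 = 289 ≡ 289 (mod 1103)
17^4 = (17^2)^2 ≡ 289^2 = 83521 ≡ 796 (mod 1103)
17^8 = (17^4)^2 ≡ 796^2 = 633616 ≡ 494 (mod 1103)
17^16 = (17^8)^2 ≡ 494^2 = 244036 ≡ 273 (mod 1103)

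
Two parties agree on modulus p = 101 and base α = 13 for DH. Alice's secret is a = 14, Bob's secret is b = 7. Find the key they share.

Alice sends A = α^a mod p = 13^14 mod 101.
13^1 ≡ 13 (mod 101)
13^2 = (13^1)^2 ≡ 13^2 = 169 ≡ 68 (mod 101)
13^4 = (13^2)^2 ≡ 68^2 = 4624 ≡ 79 (mod 101)
13^8 = (13^4)^2 ≡ 79^2 = 6241 ≡ 80 (mod 101)
13^14 = 13^8 · 13^4 · 13^2 ≡ 80 · 79 · 68 ≡ 5 (mod 101).
So A = 5. Bob then computes K = A^b mod p = 5^7 mod 101.
5^1 ≡ 5 (mod 101)
5^2 = (5^1)^2 ≡ 5^2 = 25 ≡ 25 (mod 101)
5^4 = (5^2)^2 ≡ 25^2 = 625 ≡ 19 (mod 101)
5^7 = 5^4 · 5^2 · 5^1 ≡ 19 · 25 · 5 ≡ 52 (mod 101).

52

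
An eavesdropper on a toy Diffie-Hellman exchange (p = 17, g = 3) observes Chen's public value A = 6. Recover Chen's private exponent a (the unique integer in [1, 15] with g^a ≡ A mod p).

Try successive powers of 3 modulo 17:
3^1 ≡ 3
3^2 ≡ 9
3^3 ≡ 10
3^4 ≡ 13
3^5 ≡ 5
3^6 ≡ 15
3^7 ≡ 11
3^8 ≡ 16
3^9 ≡ 14
3^10 ≡ 8
3^11 ≡ 7
3^12 ≡ 4
3^13 ≡ 12
3^14 ≡ 2
3^15 ≡ 6
Found: a = 15.

15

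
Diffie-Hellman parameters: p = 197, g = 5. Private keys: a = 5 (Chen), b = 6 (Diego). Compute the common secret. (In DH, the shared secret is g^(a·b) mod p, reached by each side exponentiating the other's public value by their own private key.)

92

Diego sends B = g^b mod p = 5^6 mod 197.
5^1 ≡ 5 (mod 197)
5^2 = (5^1)^2 ≡ 5^2 = 25 ≡ 25 (mod 197)
5^4 = (5^2)^2 ≡ 25^2 = 625 ≡ 34 (mod 197)
5^6 = 5^4 · 5^2 ≡ 34 · 25 ≡ 62 (mod 197).
So B = 62. Chen then computes K = B^a mod p = 62^5 mod 197.
62^1 ≡ 62 (mod 197)
62^2 = (62^1)^2 ≡ 62^2 = 3844 ≡ 101 (mod 197)
62^4 = (62^2)^2 ≡ 101^2 = 10201 ≡ 154 (mod 197)
62^5 = 62^4 · 62^1 ≡ 154 · 62 ≡ 92 (mod 197).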